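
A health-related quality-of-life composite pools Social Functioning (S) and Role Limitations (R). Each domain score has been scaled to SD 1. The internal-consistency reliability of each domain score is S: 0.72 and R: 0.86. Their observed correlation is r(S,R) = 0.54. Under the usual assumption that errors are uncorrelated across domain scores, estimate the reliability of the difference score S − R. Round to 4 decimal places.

0.5435

Var(S−R) = 1 + 1 − 2·0.54 = 2 − 1.08 = 0.92.
Under uncorrelated errors the observed covariances equal the true-score covariances, so only the own-variance terms attenuate.
True-score variance = [0.72 + 0.86] − 1.08 = 1.58 − 1.08 = 0.5.
Reliability = 0.5 / 0.92 = 0.5435.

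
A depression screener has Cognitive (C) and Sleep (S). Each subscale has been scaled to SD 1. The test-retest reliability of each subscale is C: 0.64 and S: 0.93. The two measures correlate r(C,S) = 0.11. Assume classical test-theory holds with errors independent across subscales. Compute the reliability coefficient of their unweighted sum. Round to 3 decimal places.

0.806

Var(C+S) = 2 + 2·[0.11] = 2 + 0.22 = 2.22.
Because errors are independent across components, Cov(Tᵢ,Tⱼ) = Cov(Xᵢ,Xⱼ); the off-diagonal part of the true-score variance is the same as above.
True-score variance = [0.64 + 0.93] + 0.22 = 1.57 + 0.22 = 1.79.
Reliability = 1.79 / 2.22 = 0.806.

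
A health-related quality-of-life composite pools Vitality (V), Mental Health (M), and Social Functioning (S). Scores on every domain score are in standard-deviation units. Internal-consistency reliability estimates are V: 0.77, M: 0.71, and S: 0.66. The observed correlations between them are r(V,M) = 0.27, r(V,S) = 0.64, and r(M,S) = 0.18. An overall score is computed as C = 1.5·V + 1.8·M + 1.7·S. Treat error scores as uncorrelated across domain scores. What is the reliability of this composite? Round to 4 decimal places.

Var(C) = 1.5² + 1.8² + 1.7² + 2·[2.7·0.27 + 2.55·0.64 + 3.06·0.18] = 8.38 + 5.8236 = 14.2036.
With uncorrelated errors the cross-covariances are all true-score covariance, so they carry over unchanged; only the diagonal terms shrink to ρᵢσᵢ².
True-score variance = [1.5²·0.77 + 1.8²·0.71 + 1.7²·0.66] + 5.8236 = 5.9403 + 5.8236 = 11.7639.
Reliability = 11.7639 / 14.2036 = 0.8282.

0.8282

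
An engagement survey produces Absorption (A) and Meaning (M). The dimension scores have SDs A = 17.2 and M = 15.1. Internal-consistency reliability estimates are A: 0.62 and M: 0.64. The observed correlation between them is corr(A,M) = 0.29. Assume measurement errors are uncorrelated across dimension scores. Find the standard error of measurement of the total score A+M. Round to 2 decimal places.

13.95

Var(total) = 523.85 + 150.638 = 674.488.
True-score variance = 329.347 + 150.638 = 479.985, so reliability = 0.7116.
Error variance = 674.488 − 479.985 = 194.503; SEM = √194.503 = 13.95.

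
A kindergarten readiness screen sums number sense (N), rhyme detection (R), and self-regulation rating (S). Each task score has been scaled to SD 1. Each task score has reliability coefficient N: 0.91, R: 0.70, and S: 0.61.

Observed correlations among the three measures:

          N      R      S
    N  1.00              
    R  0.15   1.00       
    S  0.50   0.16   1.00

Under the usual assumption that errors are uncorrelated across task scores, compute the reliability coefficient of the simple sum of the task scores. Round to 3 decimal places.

Var(N+R+S) = 3 + 2·[0.15 + 0.50 + 0.16] = 3 + 1.62 = 4.62.
With uncorrelated errors the cross-covariances are all true-score covariance, so they carry over unchanged; only the diagonal terms shrink to ρᵢσᵢ².
True-score variance = [0.91 + 0.70 + 0.61] + 1.62 = 2.22 + 1.62 = 3.84.
Reliability = 3.84 / 4.62 = 0.831.

0.831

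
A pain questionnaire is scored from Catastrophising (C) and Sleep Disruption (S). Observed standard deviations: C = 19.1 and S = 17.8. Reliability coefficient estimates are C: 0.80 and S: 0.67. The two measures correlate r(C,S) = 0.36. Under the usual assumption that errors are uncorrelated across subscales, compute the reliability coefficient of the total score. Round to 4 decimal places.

Var(C+S) = 19.1² + 17.8² + 2·[19.1·17.8·0.36] = 681.65 + 244.786 = 926.436.
Under uncorrelated errors the observed covariances equal the true-score covariances, so only the own-variance terms attenuate.
True-score variance = [19.1²·0.80 + 17.8²·0.67] + 244.786 = 504.131 + 244.786 = 748.916.
Reliability = 748.916 / 926.436 = 0.8084.

0.8084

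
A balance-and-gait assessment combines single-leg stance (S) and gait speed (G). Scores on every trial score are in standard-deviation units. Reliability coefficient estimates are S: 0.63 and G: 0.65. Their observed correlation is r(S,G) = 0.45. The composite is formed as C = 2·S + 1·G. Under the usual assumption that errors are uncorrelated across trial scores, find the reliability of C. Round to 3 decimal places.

Var(C) = 2² + 1 + 2·[2·0.45] = 5 + 1.8 = 6.8.
Because errors are independent across components, Cov(Tᵢ,Tⱼ) = Cov(Xᵢ,Xⱼ); the off-diagonal part of the true-score variance is the same as above.
True-score variance = [2²·0.63 + 0.65] + 1.8 = 3.17 + 1.8 = 4.97.
Reliability = 4.97 / 6.8 = 0.731.

0.731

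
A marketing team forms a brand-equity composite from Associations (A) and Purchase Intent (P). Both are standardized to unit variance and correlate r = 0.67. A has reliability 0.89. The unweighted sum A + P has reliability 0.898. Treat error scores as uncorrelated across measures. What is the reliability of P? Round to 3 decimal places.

Var(A+P) = 2 + 2·0.67 = 3.340.
True-score variance = ρ_A + ρ_P + 2·0.67, so 0.898 = (0.89 + ρ_P + 1.34) / 3.340.
ρ_P = 0.898·3.340 − 0.89 − 1.34 = 0.769.

0.769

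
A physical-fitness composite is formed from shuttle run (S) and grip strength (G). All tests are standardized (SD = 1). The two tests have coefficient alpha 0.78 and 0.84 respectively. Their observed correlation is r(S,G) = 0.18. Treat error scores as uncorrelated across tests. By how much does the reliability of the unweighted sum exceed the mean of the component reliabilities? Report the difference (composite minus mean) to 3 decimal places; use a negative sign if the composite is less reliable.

Var(sum) = 2 + 0.36 = 2.36; true-score variance = 1.62 + 0.36 = 1.98; composite reliability = 0.8390.
Mean component reliability = 0.8100.
Difference = 0.8390 − 0.8100 = 0.029.

0.029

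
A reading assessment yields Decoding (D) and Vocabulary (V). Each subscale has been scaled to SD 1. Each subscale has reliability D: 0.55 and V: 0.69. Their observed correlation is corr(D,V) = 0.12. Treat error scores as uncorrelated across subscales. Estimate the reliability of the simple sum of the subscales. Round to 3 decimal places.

Var(D+V) = 2 + 2·[0.12] = 2 + 0.24 = 2.24.
Under uncorrelated errors the observed covariances equal the true-score covariances, so only the own-variance terms attenuate.
True-score variance = [0.55 + 0.69] + 0.24 = 1.24 + 0.24 = 1.48.
Reliability = 1.48 / 2.24 = 0.661.

0.661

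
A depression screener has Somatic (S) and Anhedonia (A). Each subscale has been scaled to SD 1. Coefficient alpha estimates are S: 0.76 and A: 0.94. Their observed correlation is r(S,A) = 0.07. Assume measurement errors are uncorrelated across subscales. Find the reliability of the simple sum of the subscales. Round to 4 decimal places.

0.8598

Var(S+A) = 2 + 2·[0.07] = 2 + 0.14 = 2.14.
Because errors are independent across components, Cov(Tᵢ,Tⱼ) = Cov(Xᵢ,Xⱼ); the off-diagonal part of the true-score variance is the same as above.
True-score variance = [0.76 + 0.94] + 0.14 = 1.7 + 0.14 = 1.84.
Reliability = 1.84 / 2.14 = 0.8598.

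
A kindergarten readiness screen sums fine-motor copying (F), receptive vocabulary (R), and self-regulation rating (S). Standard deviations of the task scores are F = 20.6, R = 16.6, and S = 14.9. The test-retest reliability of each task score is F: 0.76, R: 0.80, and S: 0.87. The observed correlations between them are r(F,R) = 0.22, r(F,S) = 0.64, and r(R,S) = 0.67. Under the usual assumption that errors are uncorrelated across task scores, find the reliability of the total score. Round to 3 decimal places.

Var(F+R+S) = 20.6² + 16.6² + 14.9² + 2·[20.6·16.6·0.22 + 20.6·14.9·0.64 + 16.6·14.9·0.67] = 921.93 + 874.781 = 1796.71.
With uncorrelated errors the cross-covariances are all true-score covariance, so they carry over unchanged; only the diagonal terms shrink to ρᵢσᵢ².
True-score variance = [20.6²·0.76 + 16.6²·0.80 + 14.9²·0.87] + 874.781 = 736.11 + 874.781 = 1610.89.
Reliability = 1610.89 / 1796.71 = 0.897.

0.897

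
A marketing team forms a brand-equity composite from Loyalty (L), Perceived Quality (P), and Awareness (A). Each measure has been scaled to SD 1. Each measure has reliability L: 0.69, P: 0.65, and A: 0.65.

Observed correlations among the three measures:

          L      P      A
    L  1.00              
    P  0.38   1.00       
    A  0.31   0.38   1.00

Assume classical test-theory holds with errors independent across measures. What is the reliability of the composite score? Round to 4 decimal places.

0.8035

Var(L+P+A) = 3 + 2·[0.38 + 0.31 + 0.38] = 3 + 2.14 = 5.14.
Because errors are independent across components, Cov(Tᵢ,Tⱼ) = Cov(Xᵢ,Xⱼ); the off-diagonal part of the true-score variance is the same as above.
True-score variance = [0.69 + 0.65 + 0.65] + 2.14 = 1.99 + 2.14 = 4.13.
Reliability = 4.13 / 5.14 = 0.8035.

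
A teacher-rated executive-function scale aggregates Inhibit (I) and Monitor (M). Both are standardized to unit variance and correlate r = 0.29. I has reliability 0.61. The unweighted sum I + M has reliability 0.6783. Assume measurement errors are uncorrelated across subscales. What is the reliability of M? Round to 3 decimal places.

Var(I+M) = 2 + 2·0.29 = 2.580.
True-score variance = ρ_I + ρ_M + 2·0.29, so 0.6783 = (0.61 + ρ_M + 0.58) / 2.580.
ρ_M = 0.6783·2.580 − 0.61 − 0.58 = 0.560.

0.560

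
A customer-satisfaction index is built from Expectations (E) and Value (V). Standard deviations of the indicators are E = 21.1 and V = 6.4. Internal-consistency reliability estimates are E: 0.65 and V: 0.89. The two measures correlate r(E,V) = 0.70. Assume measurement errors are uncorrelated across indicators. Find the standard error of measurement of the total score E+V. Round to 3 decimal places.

12.662

Var(total) = 486.17 + 189.056 = 675.226.
True-score variance = 325.841 + 189.056 = 514.897, so reliability = 0.7626.
Error variance = 675.226 − 514.897 = 160.329; SEM = √160.329 = 12.662.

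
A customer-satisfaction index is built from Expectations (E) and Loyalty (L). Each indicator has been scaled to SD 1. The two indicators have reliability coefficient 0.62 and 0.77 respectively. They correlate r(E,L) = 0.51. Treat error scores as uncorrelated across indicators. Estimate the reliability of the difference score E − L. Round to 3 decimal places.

Var(E−L) = 1 + 1 − 2·0.51 = 2 − 1.02 = 0.98.
Under uncorrelated errors the observed covariances equal the true-score covariances, so only the own-variance terms attenuate.
True-score variance = [0.62 + 0.77] − 1.02 = 1.39 − 1.02 = 0.37.
Reliability = 0.37 / 0.98 = 0.378.

0.378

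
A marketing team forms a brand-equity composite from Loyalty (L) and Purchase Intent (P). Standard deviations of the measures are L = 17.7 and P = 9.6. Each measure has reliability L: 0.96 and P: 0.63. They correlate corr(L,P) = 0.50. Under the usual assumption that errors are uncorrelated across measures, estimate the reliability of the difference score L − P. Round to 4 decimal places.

Var(L−P) = 17.7² + 9.6² − 2·17.7·9.6·0.50 = 405.45 − 169.92 = 235.53.
Under uncorrelated errors the observed covariances equal the true-score covariances, so only the own-variance terms attenuate.
True-score variance = [17.7²·0.96 + 9.6²·0.63] − 169.92 = 358.819 − 169.92 = 188.899.
Reliability = 188.899 / 235.53 = 0.8020.

0.8020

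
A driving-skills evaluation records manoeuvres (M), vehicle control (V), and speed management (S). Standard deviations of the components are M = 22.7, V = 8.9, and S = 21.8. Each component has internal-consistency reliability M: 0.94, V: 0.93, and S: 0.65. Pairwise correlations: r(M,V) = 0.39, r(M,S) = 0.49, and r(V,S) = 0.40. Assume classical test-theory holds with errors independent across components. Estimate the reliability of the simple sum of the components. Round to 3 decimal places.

0.891

Var(M+V+S) = 22.7² + 8.9² + 21.8² + 2·[22.7·8.9·0.39 + 22.7·21.8·0.49 + 8.9·21.8·0.40] = 1069.74 + 797.762 = 1867.5.
Under uncorrelated errors the observed covariances equal the true-score covariances, so only the own-variance terms attenuate.
True-score variance = [22.7²·0.94 + 8.9²·0.93 + 21.8²·0.65] + 797.762 = 866.944 + 797.762 = 1664.71.
Reliability = 1664.71 / 1867.5 = 0.891.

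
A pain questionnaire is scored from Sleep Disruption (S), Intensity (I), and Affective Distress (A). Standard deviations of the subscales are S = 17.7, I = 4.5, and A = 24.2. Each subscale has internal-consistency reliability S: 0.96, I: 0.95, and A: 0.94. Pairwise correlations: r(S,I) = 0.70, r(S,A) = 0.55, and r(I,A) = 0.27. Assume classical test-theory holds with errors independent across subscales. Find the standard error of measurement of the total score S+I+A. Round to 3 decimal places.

Var(total) = 919.18 + 641.49 = 1560.67.
True-score variance = 870.497 + 641.49 = 1511.99, so reliability = 0.9688.
Error variance = 1560.67 − 1511.99 = 48.6825; SEM = √48.6825 = 6.977.

6.977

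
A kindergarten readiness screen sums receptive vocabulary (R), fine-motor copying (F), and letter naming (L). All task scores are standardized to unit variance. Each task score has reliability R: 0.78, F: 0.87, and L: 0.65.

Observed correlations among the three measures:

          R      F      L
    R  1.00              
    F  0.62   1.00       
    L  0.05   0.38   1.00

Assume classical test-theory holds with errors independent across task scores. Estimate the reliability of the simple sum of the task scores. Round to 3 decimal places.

Var(R+F+L) = 3 + 2·[0.62 + 0.05 + 0.38] = 3 + 2.1 = 5.1.
Because errors are independent across components, Cov(Tᵢ,Tⱼ) = Cov(Xᵢ,Xⱼ); the off-diagonal part of the true-score variance is the same as above.
True-score variance = [0.78 + 0.87 + 0.65] + 2.1 = 2.3 + 2.1 = 4.4.
Reliability = 4.4 / 5.1 = 0.863.

0.863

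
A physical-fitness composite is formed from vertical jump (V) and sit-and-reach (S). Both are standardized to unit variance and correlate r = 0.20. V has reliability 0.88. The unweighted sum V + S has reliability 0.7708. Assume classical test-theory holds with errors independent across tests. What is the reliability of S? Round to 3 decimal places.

Var(V+S) = 2 + 2·0.20 = 2.400.
True-score variance = ρ_V + ρ_S + 2·0.20, so 0.7708 = (0.88 + ρ_S + 0.40) / 2.400.
ρ_S = 0.7708·2.400 − 0.88 − 0.40 = 0.570.

0.570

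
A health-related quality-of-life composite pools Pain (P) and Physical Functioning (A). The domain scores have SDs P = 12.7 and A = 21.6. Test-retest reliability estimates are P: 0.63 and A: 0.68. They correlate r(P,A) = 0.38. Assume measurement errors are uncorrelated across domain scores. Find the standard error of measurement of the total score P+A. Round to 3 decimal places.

Var(total) = 627.85 + 208.483 = 836.333.
True-score variance = 418.874 + 208.483 = 627.357, so reliability = 0.7501.
Error variance = 836.333 − 627.357 = 208.976; SEM = √208.976 = 14.456.

14.456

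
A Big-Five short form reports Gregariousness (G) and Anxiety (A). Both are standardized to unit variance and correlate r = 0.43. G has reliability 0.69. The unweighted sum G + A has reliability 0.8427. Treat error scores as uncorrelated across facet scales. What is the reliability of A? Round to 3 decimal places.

Var(G+A) = 2 + 2·0.43 = 2.860.
True-score variance = ρ_G + ρ_A + 2·0.43, so 0.8427 = (0.69 + ρ_A + 0.86) / 2.860.
ρ_A = 0.8427·2.860 − 0.69 − 0.86 = 0.860.

0.860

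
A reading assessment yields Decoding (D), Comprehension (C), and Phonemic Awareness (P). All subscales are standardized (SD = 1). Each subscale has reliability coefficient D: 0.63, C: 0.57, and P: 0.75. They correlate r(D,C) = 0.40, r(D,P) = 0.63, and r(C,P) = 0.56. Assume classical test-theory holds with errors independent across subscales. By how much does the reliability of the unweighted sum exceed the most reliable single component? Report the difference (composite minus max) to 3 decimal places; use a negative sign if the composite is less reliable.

Var(sum) = 3 + 3.18 = 6.18; true-score variance = 1.95 + 3.18 = 5.13; composite reliability = 0.8301.
Max component reliability = 0.7500.
Difference = 0.8301 − 0.7500 = 0.080.

0.080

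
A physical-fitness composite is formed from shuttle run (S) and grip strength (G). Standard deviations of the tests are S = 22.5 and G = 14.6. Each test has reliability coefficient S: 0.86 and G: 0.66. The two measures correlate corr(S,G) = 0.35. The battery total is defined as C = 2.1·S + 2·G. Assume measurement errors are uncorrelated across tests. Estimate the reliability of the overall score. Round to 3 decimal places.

Var(C) = 2.1²·22.5² + 2²·14.6² + 2·[4.2·22.5·14.6·0.35] = 3085.2 + 965.79 = 4050.99.
Because errors are independent across components, Cov(Tᵢ,Tⱼ) = Cov(Xᵢ,Xⱼ); the off-diagonal part of the true-score variance is the same as above.
True-score variance = [2.1²·22.5²·0.86 + 2²·14.6²·0.66] + 965.79 = 2482.75 + 965.79 = 3448.54.
Reliability = 3448.54 / 4050.99 = 0.851.

0.851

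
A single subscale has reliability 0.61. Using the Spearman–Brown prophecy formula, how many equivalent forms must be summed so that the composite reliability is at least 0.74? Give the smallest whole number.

2

k ≥ ρ*(1−ρ₁)/(ρ₁(1−ρ*)) = 0.74·0.39 / (0.61·0.26) = 1.820.
Smallest integer k = 2.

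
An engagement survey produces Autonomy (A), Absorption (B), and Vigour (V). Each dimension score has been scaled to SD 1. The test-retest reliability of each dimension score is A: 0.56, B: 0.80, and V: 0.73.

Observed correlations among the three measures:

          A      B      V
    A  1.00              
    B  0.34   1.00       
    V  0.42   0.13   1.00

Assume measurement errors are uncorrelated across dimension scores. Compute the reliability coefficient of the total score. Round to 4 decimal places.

0.8096

Var(A+B+V) = 3 + 2·[0.34 + 0.42 + 0.13] = 3 + 1.78 = 4.78.
Because errors are independent across components, Cov(Tᵢ,Tⱼ) = Cov(Xᵢ,Xⱼ); the off-diagonal part of the true-score variance is the same as above.
True-score variance = [0.56 + 0.80 + 0.73] + 1.78 = 2.09 + 1.78 = 3.87.
Reliability = 3.87 / 4.78 = 0.8096.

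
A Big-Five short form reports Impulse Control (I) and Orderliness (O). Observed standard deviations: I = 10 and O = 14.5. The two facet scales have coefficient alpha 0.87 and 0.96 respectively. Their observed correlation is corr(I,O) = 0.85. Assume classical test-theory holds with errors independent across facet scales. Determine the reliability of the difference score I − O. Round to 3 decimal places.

0.664

Var(I−O) = 10² + 14.5² − 2·10·14.5·0.85 = 310.25 − 246.5 = 63.75.
Under uncorrelated errors the observed covariances equal the true-score covariances, so only the own-variance terms attenuate.
True-score variance = [10²·0.87 + 14.5²·0.96] − 246.5 = 288.84 − 246.5 = 42.34.
Reliability = 42.34 / 63.75 = 0.664.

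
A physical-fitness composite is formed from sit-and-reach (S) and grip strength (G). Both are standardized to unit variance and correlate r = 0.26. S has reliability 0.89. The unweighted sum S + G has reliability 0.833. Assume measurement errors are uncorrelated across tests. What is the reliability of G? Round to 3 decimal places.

0.689

Var(S+G) = 2 + 2·0.26 = 2.520.
True-score variance = ρ_S + ρ_G + 2·0.26, so 0.833 = (0.89 + ρ_G + 0.52) / 2.520.
ρ_G = 0.833·2.520 − 0.89 − 0.52 = 0.689.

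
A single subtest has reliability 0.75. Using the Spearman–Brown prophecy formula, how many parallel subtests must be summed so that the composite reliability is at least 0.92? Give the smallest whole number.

4

k ≥ ρ*(1−ρ₁)/(ρ₁(1−ρ*)) = 0.92·0.25 / (0.75·0.08) = 3.833.
Smallest integer k = 4.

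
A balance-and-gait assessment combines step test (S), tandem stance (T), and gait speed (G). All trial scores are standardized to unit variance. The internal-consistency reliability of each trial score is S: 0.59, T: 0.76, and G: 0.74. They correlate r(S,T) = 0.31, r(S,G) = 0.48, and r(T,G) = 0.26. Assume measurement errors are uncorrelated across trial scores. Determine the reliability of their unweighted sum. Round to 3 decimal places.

Var(S+T+G) = 3 + 2·[0.31 + 0.48 + 0.26] = 3 + 2.1 = 5.1.
With uncorrelated errors the cross-covariances are all true-score covariance, so they carry over unchanged; only the diagonal terms shrink to ρᵢσᵢ².
True-score variance = [0.59 + 0.76 + 0.74] + 2.1 = 2.09 + 2.1 = 4.19.
Reliability = 4.19 / 5.1 = 0.822.

0.822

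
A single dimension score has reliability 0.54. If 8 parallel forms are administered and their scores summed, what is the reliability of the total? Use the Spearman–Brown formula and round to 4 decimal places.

ρ_k = kρ / (1 + (k−1)ρ) = 8·0.54 / (1 + 7·0.54) = 4.320 / 4.780 = 0.9038.

0.9038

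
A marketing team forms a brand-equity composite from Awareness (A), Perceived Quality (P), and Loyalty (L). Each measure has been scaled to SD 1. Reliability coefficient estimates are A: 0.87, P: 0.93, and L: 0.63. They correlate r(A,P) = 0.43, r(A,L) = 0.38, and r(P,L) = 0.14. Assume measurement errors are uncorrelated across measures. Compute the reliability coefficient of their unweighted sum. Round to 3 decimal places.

Var(A+P+L) = 3 + 2·[0.43 + 0.38 + 0.14] = 3 + 1.9 = 4.9.
With uncorrelated errors the cross-covariances are all true-score covariance, so they carry over unchanged; only the diagonal terms shrink to ρᵢσᵢ².
True-score variance = [0.87 + 0.93 + 0.63] + 1.9 = 2.43 + 1.9 = 4.33.
Reliability = 4.33 / 4.9 = 0.884.

0.884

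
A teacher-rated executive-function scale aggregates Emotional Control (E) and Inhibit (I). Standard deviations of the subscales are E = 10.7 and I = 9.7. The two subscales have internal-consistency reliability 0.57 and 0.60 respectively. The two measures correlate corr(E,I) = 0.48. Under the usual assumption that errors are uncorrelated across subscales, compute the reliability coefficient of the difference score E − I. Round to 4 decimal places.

0.2026

Var(E−I) = 10.7² + 9.7² − 2·10.7·9.7·0.48 = 208.58 − 99.6384 = 108.942.
Under uncorrelated errors the observed covariances equal the true-score covariances, so only the own-variance terms attenuate.
True-score variance = [10.7²·0.57 + 9.7²·0.60] − 99.6384 = 121.713 − 99.6384 = 22.0749.
Reliability = 22.0749 / 108.942 = 0.2026.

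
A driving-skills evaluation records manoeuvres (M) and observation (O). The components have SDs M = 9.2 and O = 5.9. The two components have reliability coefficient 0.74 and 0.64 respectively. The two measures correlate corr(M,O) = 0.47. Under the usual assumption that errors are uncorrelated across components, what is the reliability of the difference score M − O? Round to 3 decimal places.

Var(M−O) = 9.2² + 5.9² − 2·9.2·5.9·0.47 = 119.45 − 51.0232 = 68.4268.
Under uncorrelated errors the observed covariances equal the true-score covariances, so only the own-variance terms attenuate.
True-score variance = [9.2²·0.74 + 5.9²·0.64] − 51.0232 = 84.912 − 51.0232 = 33.8888.
Reliability = 33.8888 / 68.4268 = 0.495.

0.495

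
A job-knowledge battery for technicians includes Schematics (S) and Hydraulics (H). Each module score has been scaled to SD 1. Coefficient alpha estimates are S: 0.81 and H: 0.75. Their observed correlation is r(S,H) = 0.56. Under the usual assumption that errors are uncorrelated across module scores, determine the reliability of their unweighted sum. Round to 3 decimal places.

Var(S+H) = 2 + 2·[0.56] = 2 + 1.12 = 3.12.
With uncorrelated errors the cross-covariances are all true-score covariance, so they carry over unchanged; only the diagonal terms shrink to ρᵢσᵢ².
True-score variance = [0.81 + 0.75] + 1.12 = 1.56 + 1.12 = 2.68.
Reliability = 2.68 / 3.12 = 0.859.

0.859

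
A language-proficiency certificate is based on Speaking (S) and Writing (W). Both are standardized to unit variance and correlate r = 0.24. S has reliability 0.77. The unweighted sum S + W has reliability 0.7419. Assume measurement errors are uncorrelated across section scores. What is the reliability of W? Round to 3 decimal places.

Var(S+W) = 2 + 2·0.24 = 2.480.
True-score variance = ρ_S + ρ_W + 2·0.24, so 0.7419 = (0.77 + ρ_W + 0.48) / 2.480.
ρ_W = 0.7419·2.480 − 0.77 − 0.48 = 0.590.

0.590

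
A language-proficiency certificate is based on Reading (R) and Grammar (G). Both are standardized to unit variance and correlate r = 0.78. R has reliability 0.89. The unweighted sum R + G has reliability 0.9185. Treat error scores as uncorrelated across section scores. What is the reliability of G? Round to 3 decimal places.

Var(R+G) = 2 + 2·0.78 = 3.560.
True-score variance = ρ_R + ρ_G + 2·0.78, so 0.9185 = (0.89 + ρ_G + 1.56) / 3.560.
ρ_G = 0.9185·3.560 − 0.89 − 1.56 = 0.820.

0.820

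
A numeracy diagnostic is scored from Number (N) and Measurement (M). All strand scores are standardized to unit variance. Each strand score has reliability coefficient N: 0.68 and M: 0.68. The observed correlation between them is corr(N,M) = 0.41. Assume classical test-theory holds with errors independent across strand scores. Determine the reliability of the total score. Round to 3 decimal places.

0.773

Var(N+M) = 2 + 2·[0.41] = 2 + 0.82 = 2.82.
Because errors are independent across components, Cov(Tᵢ,Tⱼ) = Cov(Xᵢ,Xⱼ); the off-diagonal part of the true-score variance is the same as above.
True-score variance = [0.68 + 0.68] + 0.82 = 1.36 + 0.82 = 2.18.
Reliability = 2.18 / 2.82 = 0.773.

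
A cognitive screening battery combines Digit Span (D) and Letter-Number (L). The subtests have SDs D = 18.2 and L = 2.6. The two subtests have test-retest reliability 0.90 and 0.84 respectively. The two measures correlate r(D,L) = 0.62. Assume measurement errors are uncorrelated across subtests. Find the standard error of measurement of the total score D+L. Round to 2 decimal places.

Var(total) = 338 + 58.6768 = 396.677.
True-score variance = 303.794 + 58.6768 = 362.471, so reliability = 0.9138.
Error variance = 396.677 − 362.471 = 34.2056; SEM = √34.2056 = 5.85.

5.85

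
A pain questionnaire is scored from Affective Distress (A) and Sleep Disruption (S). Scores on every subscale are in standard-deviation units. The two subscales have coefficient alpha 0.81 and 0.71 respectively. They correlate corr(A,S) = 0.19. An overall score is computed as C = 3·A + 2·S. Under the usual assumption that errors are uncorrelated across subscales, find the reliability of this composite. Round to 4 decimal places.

0.8122

Var(C) = 3² + 2² + 2·[6·0.19] = 13 + 2.28 = 15.28.
With uncorrelated errors the cross-covariances are all true-score covariance, so they carry over unchanged; only the diagonal terms shrink to ρᵢσᵢ².
True-score variance = [3²·0.81 + 2²·0.71] + 2.28 = 10.13 + 2.28 = 12.41.
Reliability = 12.41 / 15.28 = 0.8122.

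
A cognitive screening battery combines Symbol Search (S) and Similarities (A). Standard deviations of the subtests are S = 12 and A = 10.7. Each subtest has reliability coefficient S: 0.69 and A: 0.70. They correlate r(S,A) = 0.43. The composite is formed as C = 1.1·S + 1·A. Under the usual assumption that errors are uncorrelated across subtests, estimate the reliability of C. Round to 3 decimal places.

0.785

Var(C) = 1.1²·12² + 10.7² + 2·[1.1·12·10.7·0.43] = 288.73 + 121.466 = 410.196.
With uncorrelated errors the cross-covariances are all true-score covariance, so they carry over unchanged; only the diagonal terms shrink to ρᵢσᵢ².
True-score variance = [1.1²·12²·0.69 + 10.7²·0.70] + 121.466 = 200.369 + 121.466 = 321.835.
Reliability = 321.835 / 410.196 = 0.785.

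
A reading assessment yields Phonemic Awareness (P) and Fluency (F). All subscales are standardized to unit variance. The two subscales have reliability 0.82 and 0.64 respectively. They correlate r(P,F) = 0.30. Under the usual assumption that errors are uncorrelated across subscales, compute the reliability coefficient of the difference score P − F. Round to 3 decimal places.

Var(P−F) = 1 + 1 − 2·0.30 = 2 − 0.6 = 1.4.
Under uncorrelated errors the observed covariances equal the true-score covariances, so only the own-variance terms attenuate.
True-score variance = [0.82 + 0.64] − 0.6 = 1.46 − 0.6 = 0.86.
Reliability = 0.86 / 1.4 = 0.614.

0.614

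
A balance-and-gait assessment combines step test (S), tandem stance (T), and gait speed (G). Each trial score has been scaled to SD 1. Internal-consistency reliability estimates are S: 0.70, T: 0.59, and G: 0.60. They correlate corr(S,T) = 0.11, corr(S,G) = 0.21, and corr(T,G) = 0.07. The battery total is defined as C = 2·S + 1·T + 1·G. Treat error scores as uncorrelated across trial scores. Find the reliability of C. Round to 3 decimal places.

0.729

Var(C) = 2² + 1 + 1 + 2·[2·0.11 + 2·0.21 + 0.07] = 6 + 1.42 = 7.42.
Under uncorrelated errors the observed covariances equal the true-score covariances, so only the own-variance terms attenuate.
True-score variance = [2²·0.70 + 0.59 + 0.60] + 1.42 = 3.99 + 1.42 = 5.41.
Reliability = 5.41 / 7.42 = 0.729.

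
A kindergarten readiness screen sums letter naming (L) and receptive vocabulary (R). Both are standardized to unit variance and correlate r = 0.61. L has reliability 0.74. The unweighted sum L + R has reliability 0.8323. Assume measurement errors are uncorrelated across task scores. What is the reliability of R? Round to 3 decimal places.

Var(L+R) = 2 + 2·0.61 = 3.220.
True-score variance = ρ_L + ρ_R + 2·0.61, so 0.8323 = (0.74 + ρ_R + 1.22) / 3.220.
ρ_R = 0.8323·3.220 − 0.74 − 1.22 = 0.720.

0.720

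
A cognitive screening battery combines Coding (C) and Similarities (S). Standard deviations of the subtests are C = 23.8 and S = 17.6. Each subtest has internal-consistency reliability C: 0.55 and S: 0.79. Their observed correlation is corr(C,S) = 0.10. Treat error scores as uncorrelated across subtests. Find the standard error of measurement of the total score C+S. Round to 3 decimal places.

Var(total) = 876.2 + 83.776 = 959.976.
True-score variance = 556.252 + 83.776 = 640.028, so reliability = 0.6667.
Error variance = 959.976 − 640.028 = 319.948; SEM = √319.948 = 17.887.

17.887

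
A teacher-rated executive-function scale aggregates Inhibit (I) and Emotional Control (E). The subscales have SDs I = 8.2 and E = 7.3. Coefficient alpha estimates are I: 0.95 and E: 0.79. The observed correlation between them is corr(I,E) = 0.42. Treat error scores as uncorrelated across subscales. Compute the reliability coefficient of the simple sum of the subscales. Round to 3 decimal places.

0.915

Var(I+E) = 8.2² + 7.3² + 2·[8.2·7.3·0.42] = 120.53 + 50.2824 = 170.812.
Because errors are independent across components, Cov(Tᵢ,Tⱼ) = Cov(Xᵢ,Xⱼ); the off-diagonal part of the true-score variance is the same as above.
True-score variance = [8.2²·0.95 + 7.3²·0.79] + 50.2824 = 105.977 + 50.2824 = 156.259.
Reliability = 156.259 / 170.812 = 0.915.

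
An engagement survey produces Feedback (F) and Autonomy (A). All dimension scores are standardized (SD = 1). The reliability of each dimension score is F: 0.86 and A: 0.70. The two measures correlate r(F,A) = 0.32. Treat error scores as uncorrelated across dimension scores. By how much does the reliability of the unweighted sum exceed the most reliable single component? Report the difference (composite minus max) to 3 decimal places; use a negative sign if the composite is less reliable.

Var(sum) = 2 + 0.64 = 2.64; true-score variance = 1.56 + 0.64 = 2.2; composite reliability = 0.8333.
Max component reliability = 0.8600.
Difference = 0.8333 − 0.8600 = -0.027.

-0.027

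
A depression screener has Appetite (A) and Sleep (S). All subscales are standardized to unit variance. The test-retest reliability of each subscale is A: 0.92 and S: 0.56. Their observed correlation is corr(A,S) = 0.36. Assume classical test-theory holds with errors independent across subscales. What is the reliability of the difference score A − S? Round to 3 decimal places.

0.594

Var(A−S) = 1 + 1 − 2·0.36 = 2 − 0.72 = 1.28.
With uncorrelated errors the cross-covariances are all true-score covariance, so they carry over unchanged; only the diagonal terms shrink to ρᵢσᵢ².
True-score variance = [0.92 + 0.56] − 0.72 = 1.48 − 0.72 = 0.76.
Reliability = 0.76 / 1.28 = 0.594.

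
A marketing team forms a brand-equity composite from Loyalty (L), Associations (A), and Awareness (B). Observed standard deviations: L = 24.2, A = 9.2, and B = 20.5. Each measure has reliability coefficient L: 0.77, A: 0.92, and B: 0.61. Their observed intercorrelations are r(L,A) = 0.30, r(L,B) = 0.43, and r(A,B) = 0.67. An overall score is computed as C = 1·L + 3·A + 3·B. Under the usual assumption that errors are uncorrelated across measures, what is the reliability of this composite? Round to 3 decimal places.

Var(C) = 24.2² + 3²·9.2² + 3²·20.5² + 2·[3·24.2·9.2·0.30 + 3·24.2·20.5·0.43 + 9·9.2·20.5·0.67] = 5129.65 + 3955.21 = 9084.86.
Because errors are independent across components, Cov(Tᵢ,Tⱼ) = Cov(Xᵢ,Xⱼ); the off-diagonal part of the true-score variance is the same as above.
True-score variance = [24.2²·0.77 + 3²·9.2²·0.92 + 3²·20.5²·0.61] + 3955.21 = 3458.93 + 3955.21 = 7414.14.
Reliability = 7414.14 / 9084.86 = 0.816.

0.816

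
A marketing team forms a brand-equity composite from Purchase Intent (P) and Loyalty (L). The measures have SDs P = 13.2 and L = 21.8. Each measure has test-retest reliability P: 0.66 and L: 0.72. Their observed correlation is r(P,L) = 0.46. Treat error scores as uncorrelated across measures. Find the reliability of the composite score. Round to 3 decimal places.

0.790

Var(P+L) = 13.2² + 21.8² + 2·[13.2·21.8·0.46] = 649.48 + 264.739 = 914.219.
Because errors are independent across components, Cov(Tᵢ,Tⱼ) = Cov(Xᵢ,Xⱼ); the off-diagonal part of the true-score variance is the same as above.
True-score variance = [13.2²·0.66 + 21.8²·0.72] + 264.739 = 457.171 + 264.739 = 721.91.
Reliability = 721.91 / 914.219 = 0.790.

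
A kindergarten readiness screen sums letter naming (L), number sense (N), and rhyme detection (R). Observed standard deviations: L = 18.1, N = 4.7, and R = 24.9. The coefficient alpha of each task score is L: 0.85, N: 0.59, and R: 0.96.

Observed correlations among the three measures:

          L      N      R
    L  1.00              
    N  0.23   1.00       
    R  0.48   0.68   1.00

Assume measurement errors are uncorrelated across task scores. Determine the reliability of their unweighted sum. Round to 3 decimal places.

Var(L+N+R) = 18.1² + 4.7² + 24.9² + 2·[18.1·4.7·0.23 + 18.1·24.9·0.48 + 4.7·24.9·0.68] = 969.71 + 630.955 = 1600.67.
Under uncorrelated errors the observed covariances equal the true-score covariances, so only the own-variance terms attenuate.
True-score variance = [18.1²·0.85 + 4.7²·0.59 + 24.9²·0.96] + 630.955 = 886.711 + 630.955 = 1517.67.
Reliability = 1517.67 / 1600.67 = 0.948.

0.948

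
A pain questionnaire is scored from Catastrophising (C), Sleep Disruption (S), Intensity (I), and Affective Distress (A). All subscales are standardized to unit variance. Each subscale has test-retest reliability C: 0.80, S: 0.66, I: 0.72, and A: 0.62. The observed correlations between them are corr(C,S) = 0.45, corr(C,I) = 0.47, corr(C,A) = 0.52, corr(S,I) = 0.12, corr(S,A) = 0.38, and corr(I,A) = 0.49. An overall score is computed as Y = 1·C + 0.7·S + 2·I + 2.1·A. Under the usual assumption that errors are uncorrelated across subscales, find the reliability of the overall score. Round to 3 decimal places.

0.843

Var(Y) = 1 + 0.7² + 2² + 2.1² + 2·[0.7·0.45 + 2·0.47 + 2.1·0.52 + 1.4·0.12 + 1.47·0.38 + 4.2·0.49] = 9.9 + 10.2632 = 20.1632.
Under uncorrelated errors the observed covariances equal the true-score covariances, so only the own-variance terms attenuate.
True-score variance = [0.80 + 0.7²·0.66 + 2²·0.72 + 2.1²·0.62] + 10.2632 = 6.7376 + 10.2632 = 17.0008.
Reliability = 17.0008 / 20.1632 = 0.843.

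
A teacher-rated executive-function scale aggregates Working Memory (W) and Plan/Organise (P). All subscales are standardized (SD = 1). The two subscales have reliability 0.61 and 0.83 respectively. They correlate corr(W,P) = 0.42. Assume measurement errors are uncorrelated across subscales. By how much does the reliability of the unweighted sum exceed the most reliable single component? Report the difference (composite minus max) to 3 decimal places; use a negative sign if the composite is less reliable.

-0.027

Var(sum) = 2 + 0.84 = 2.84; true-score variance = 1.44 + 0.84 = 2.28; composite reliability = 0.8028.
Max component reliability = 0.8300.
Difference = 0.8028 − 0.8300 = -0.027.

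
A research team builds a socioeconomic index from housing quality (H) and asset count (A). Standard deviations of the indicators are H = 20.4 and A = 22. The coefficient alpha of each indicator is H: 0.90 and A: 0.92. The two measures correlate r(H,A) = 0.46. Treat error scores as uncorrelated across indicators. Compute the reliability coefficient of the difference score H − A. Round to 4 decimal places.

0.8351

Var(H−A) = 20.4² + 22² − 2·20.4·22·0.46 = 900.16 − 412.896 = 487.264.
With uncorrelated errors the cross-covariances are all true-score covariance, so they carry over unchanged; only the diagonal terms shrink to ρᵢσᵢ².
True-score variance = [20.4²·0.90 + 22²·0.92] − 412.896 = 819.824 − 412.896 = 406.928.
Reliability = 406.928 / 487.264 = 0.8351.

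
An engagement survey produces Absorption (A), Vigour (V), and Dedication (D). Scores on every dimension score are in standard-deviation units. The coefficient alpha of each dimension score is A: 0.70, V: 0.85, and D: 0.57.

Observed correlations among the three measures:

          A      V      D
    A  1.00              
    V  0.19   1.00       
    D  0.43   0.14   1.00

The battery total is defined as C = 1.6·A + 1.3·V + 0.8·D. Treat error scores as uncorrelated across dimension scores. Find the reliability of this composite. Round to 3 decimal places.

Var(C) = 1.6² + 1.3² + 0.8² + 2·[2.08·0.19 + 1.28·0.43 + 1.04·0.14] = 4.89 + 2.1824 = 7.0724.
With uncorrelated errors the cross-covariances are all true-score covariance, so they carry over unchanged; only the diagonal terms shrink to ρᵢσᵢ².
True-score variance = [1.6²·0.70 + 1.3²·0.85 + 0.8²·0.57] + 2.1824 = 3.5933 + 2.1824 = 5.7757.
Reliability = 5.7757 / 7.0724 = 0.817.

0.817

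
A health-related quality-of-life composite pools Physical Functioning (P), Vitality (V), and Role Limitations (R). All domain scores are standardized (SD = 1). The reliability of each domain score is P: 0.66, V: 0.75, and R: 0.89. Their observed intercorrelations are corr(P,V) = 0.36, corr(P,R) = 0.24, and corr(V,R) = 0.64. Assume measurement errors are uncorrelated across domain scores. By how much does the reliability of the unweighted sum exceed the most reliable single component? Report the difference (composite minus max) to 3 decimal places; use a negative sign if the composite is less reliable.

Var(sum) = 3 + 2.48 = 5.48; true-score variance = 2.3 + 2.48 = 4.78; composite reliability = 0.8723.
Max component reliability = 0.8900.
Difference = 0.8723 − 0.8900 = -0.018.

-0.018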